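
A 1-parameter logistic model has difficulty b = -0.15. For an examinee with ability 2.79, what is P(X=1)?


theta - b = 2.79 - -0.15 = 2.94
exp(-(theta - b)) = exp(-2.94) = 0.0529
P = 1 / (1 + 0.0529)
P = 0.9498

0.9498


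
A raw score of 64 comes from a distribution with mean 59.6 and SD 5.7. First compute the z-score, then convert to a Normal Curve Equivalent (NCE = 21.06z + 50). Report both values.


z = (X - mean) / SD = (64 - 59.6) / 5.7
z = 4.4 / 5.7
z = 0.7719
NCE = NCE = 21.06z + 50
Carry z at full precision (z = 4.4 / 5.7) into the conversion:
NCE = 21.06 * (4.4 / 5.7) + 50 = 92.664 / 5.7 + 50
NCE = 16.2568 + 50
NCE = 66.2568

66.2568


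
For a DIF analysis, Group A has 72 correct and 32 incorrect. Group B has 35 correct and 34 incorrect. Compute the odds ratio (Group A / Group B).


Odds_A = 72/32 = 2.25
Odds_B = 35/34 = 1.0294
OR = Odds_A / Odds_B = 2.25 / 1.0294
Exactly, OR = (72 * 34) / (32 * 35) = 2448 / 1120
OR = 2.1857

2.1857


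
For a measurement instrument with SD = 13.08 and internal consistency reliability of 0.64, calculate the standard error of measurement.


SEM = SD * sqrt(1 - rxx)
SEM = 13.08 * sqrt(1 - 0.64)
SEM = 13.08 * sqrt(0.36) = 13.08 * 0.6
SEM = 7.848

7.848


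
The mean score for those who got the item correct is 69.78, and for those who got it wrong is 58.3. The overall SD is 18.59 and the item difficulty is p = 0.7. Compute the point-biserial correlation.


q = 1 - p = 0.3
rpb = ((M1 - M0) / SD) * sqrt(p * q)
rpb = ((69.78 - 58.3) / 18.59) * sqrt(0.7 * 0.3)
rpb = 0.283

0.283


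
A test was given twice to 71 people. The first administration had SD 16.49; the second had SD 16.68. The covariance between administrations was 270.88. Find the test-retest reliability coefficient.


r = cov(X,Y) / (SD_X * SD_Y)
r = 270.88 / (16.49 * 16.68)
r = 270.88 / 275.0532
r = 0.9848

0.9848


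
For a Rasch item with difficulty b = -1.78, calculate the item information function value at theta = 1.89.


P = 1/(1+exp(-(1.89--1.78))) = 0.9752
I = P*(1-P) = 0.9752 * 0.0248
I = 0.0242

0.0242


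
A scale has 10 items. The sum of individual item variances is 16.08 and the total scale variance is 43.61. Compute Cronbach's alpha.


alpha = (k/(k-1)) * (1 - sum(si^2)/s_total^2)
= (10/9) * (1 - 16.08/43.61)
alpha = 0.7014

0.7014


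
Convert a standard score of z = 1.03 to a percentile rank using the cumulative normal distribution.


CDF(z) = 0.5 * (1 + erf(z/sqrt(2)))
erf(0.7283) = 0.697
CDF = 0.8485
Percentile rank = 0.8485 * 100 = 84.85

84.85


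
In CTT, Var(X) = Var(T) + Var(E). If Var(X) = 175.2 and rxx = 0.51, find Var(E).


var_true = rxx * var_obs = 0.51 * 175.2 = 89.352
var_error = var_obs - var_true
var_error = 175.2 - 89.352
var_error = 85.848

85.848


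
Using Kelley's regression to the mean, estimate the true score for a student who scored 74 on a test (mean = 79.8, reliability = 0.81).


T_est = rxx * X + (1 - rxx) * mean
T_est = 0.81 * 74 + 0.19 * 79.8
T_est = 59.94 + 15.162
T_est = 75.102

75.102


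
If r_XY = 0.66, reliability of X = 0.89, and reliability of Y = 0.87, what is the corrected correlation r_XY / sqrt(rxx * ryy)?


r_corrected = rxy / sqrt(rxx * ryy)
= 0.66 / sqrt(0.89 * 0.87)
= 0.66 / sqrt(0.7743)
= 0.66 / 0.879943
r_corrected = 0.75

0.75


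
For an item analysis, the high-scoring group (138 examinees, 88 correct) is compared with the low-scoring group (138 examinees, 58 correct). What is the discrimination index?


p_upper = 88/138 = 0.6377
p_lower = 58/138 = 0.4203
D = 0.6377 - 0.4203 = 0.2174

0.2174


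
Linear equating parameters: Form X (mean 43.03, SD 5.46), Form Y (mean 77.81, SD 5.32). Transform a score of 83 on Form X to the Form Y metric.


slope = SD_Y / SD_X = 5.32 / 5.46 ~ 0.9744
intercept = mean_Y - slope * mean_X = 77.81 - (5.32 / 5.46) * 43.03 ~ 35.8833
Y = slope * X + intercept. To avoid rounding drift from the rounded slope/intercept, evaluate the equivalent form Y = mean_Y + SD_Y * (X - mean_X) / SD_X at full precision:
Y = 77.81 + 5.32 * (83 - 43.03) / 5.46
Y = 77.81 + 5.32 * 39.97 / 5.46
Y = 77.81 + 212.6404 / 5.46
Y = 77.81 + 38.9451
Y = 116.7551

116.7551


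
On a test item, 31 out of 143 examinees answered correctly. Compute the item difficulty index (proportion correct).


Item difficulty p = number correct / total examinees
p = 31 / 143
p = 0.2168

0.2168


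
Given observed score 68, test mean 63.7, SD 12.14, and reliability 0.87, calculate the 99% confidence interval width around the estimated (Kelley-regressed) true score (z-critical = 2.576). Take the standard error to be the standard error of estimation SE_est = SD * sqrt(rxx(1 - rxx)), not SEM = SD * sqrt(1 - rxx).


True score estimate = 0.87*68 + 0.13*63.7 = 67.441
SE_est = SD * sqrt(rxx * (1 - rxx)) = 12.14 * sqrt(0.87 * 0.13) = 12.14 * sqrt(0.1131) = 4.082724
CI = T_est +/- z * SE_est, so width = 2 * z * SE_est = 2 * 2.576 * 4.082724
Width = 21.0342

21.0342


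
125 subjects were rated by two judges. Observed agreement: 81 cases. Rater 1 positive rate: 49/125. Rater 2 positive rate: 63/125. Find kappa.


P_o = 81/125 = 0.648
P_e = (49*63 + 76*62) / 15625 = 0.499136
kappa = (P_o - P_e) / (1 - P_e)
kappa = (0.648 - 0.499136) / (1 - 0.499136)
kappa = 0.2972

0.2972


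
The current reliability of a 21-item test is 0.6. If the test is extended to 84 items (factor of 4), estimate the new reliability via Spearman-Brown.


r_new = (n * rxx) / (1 + (n-1) * rxx)
r_new = (4 * 0.6) / (1 + 3 * 0.6)
r_new = 2.4 / 2.8
r_new = 0.8571

0.8571


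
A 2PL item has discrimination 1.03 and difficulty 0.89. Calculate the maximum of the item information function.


For 2PL, max info at theta = b = 0.89
I_max = a^2 / 4 = 1.03^2 / 4
= 1.0609 / 4
I_max = 0.2652

0.2652


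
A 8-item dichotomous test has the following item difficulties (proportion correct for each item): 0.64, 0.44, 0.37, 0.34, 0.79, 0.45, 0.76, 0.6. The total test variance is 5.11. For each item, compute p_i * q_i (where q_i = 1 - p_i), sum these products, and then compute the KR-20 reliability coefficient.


For each item, compute p_i * q_i:
  Item 1: 0.64 * 0.36 = 0.2304
  Item 2: 0.44 * 0.56 = 0.2464
  Item 3: 0.37 * 0.63 = 0.2331
  Item 4: 0.34 * 0.66 = 0.2244
  Item 5: 0.79 * 0.21 = 0.1659
  Item 6: 0.45 * 0.55 = 0.2475
  Item 7: 0.76 * 0.24 = 0.1824
  Item 8: 0.6 * 0.4 = 0.24
Sum(p_i * q_i) = 0.2304 + 0.2464 + 0.2331 + 0.2244 + 0.1659 + 0.2475 + 0.1824 + 0.24 = 1.7701
KR-20 = (k/(k-1)) * (1 - Sum(p_i*q_i) / Var_total)
= (8/7) * (1 - 1.7701/5.11)
= 1.1429 * 0.6536
KR-20 = 0.747

0.747


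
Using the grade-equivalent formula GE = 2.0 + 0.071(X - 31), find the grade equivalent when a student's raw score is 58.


raw - median = 58 - 31 = 27
slope * diff = 0.071 * 27 = 1.917
GE = 2.0 + 1.917
GE = 3.917

3.917


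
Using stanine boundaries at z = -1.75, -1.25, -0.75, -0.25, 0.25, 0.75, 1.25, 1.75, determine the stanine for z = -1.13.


Stanine boundaries: [-1.75, -1.25, -0.75, -0.25, 0.25, 0.75, 1.25, 1.75]
z = -1.13
Check each boundary:
  z >= -1.75 -> could be stanine 2
  z >= -1.25 -> could be stanine 3
  z < -0.75
  z < -0.25
  z < 0.25
  z < 0.75
  z < 1.25
  z < 1.75
Highest qualifying boundary gives stanine = 3

3


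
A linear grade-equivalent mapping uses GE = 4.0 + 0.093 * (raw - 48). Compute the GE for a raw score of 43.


raw - median = 43 - 48 = -5
slope * diff = 0.093 * -5 = -0.465
GE = 4.0 + -0.465
GE = 3.535

3.535


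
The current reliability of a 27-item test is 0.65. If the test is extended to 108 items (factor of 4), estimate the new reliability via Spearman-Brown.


r_new = (n * rxx) / (1 + (n-1) * rxx)
r_new = (4 * 0.65) / (1 + 3 * 0.65)
r_new = 2.6 / 2.95
r_new = 0.8814

0.8814


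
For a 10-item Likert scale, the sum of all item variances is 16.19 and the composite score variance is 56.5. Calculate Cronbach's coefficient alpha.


alpha = (k/(k-1)) * (1 - sum(si^2)/s_total^2)
= (10/9) * (1 - 16.19/56.5)
alpha = 0.7927

0.7927


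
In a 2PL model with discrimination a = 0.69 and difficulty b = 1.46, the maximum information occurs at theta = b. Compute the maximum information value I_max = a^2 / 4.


For 2PL, max info at theta = b = 1.46
I_max = a^2 / 4 = 0.69^2 / 4
= 0.4761 / 4
I_max = 0.119

0.119


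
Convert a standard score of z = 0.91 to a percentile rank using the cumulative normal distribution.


CDF(z) = 0.5 * (1 + erf(z/sqrt(2)))
erf(0.6435) = 0.6372
CDF = 0.8186
Percentile rank = 0.8186 * 100 = 81.86

81.86


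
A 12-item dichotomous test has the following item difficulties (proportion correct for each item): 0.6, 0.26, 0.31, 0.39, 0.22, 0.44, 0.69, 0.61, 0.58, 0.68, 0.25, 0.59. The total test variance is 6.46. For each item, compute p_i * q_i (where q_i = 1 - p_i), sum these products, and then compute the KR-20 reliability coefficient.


For each item, compute p_i * q_i:
  Item 1: 0.6 * 0.4 = 0.24
  Item 2: 0.26 * 0.74 = 0.1924
  Item 3: 0.31 * 0.69 = 0.2139
  Item 4: 0.39 * 0.61 = 0.2379
  Item 5: 0.22 * 0.78 = 0.1716
  Item 6: 0.44 * 0.56 = 0.2464
  Item 7: 0.69 * 0.31 = 0.2139
  Item 8: 0.61 * 0.39 = 0.2379
  Item 9: 0.58 * 0.42 = 0.2436
  Item 10: 0.68 * 0.32 = 0.2176
  Item 11: 0.25 * 0.75 = 0.1875
  Item 12: 0.59 * 0.41 = 0.2419
Sum(p_i * q_i) = 0.24 + 0.1924 + 0.2139 + 0.2379 + 0.1716 + 0.2464 + 0.2139 + 0.2379 + 0.2436 + 0.2176 + 0.1875 + 0.2419 = 2.6446
KR-20 = (k/(k-1)) * (1 - Sum(p_i*q_i) / Var_total)
= (12/11) * (1 - 2.6446/6.46)
= 1.0909 * 0.5906
KR-20 = 0.6443

0.6443


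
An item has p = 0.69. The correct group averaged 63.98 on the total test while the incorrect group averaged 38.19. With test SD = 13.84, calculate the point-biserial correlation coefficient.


q = 1 - p = 0.31
rpb = ((M1 - M0) / SD) * sqrt(p * q)
rpb = ((63.98 - 38.19) / 13.84) * sqrt(0.69 * 0.31)
rpb = 0.8618

0.8618


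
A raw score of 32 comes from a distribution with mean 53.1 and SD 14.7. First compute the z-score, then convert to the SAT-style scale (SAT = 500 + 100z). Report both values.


z = (X - mean) / SD = (32 - 53.1) / 14.7
z = -21.1 / 14.7
z = -1.4354
SAT-scale = SAT = 500 + 100z
Carry z at full precision (z = -21.1 / 14.7) into the conversion:
SAT-scale = 500 + 100 * (-21.1 / 14.7) = 500 + -2110 / 14.7
SAT-scale = 500 + -143.5374
SAT-scale = 356.4626

356.4626


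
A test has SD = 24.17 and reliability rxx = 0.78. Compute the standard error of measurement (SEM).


SEM = SD * sqrt(1 - rxx)
SEM = 24.17 * sqrt(1 - 0.78)
SEM = 24.17 * sqrt(0.22) = 24.17 * 0.469042
SEM = 11.3367

11.3367


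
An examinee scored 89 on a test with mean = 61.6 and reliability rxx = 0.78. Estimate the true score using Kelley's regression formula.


T_est = rxx * X + (1 - rxx) * mean
T_est = 0.78 * 89 + 0.22 * 61.6
T_est = 69.42 + 13.552
T_est = 82.972

82.972


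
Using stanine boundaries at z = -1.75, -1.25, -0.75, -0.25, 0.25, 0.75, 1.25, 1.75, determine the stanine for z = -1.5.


Stanine boundaries: [-1.75, -1.25, -0.75, -0.25, 0.25, 0.75, 1.25, 1.75]
z = -1.5
Check each boundary:
  z >= -1.75 -> could be stanine 2
  z < -1.25
  z < -0.75
  z < -0.25
  z < 0.25
  z < 0.75
  z < 1.25
  z < 1.75
Highest qualifying boundary gives stanine = 2

2


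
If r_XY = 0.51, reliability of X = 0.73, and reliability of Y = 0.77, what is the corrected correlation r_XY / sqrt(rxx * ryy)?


r_corrected = rxy / sqrt(rxx * ryy)
= 0.51 / sqrt(0.73 * 0.77)
= 0.51 / sqrt(0.5621)
= 0.51 / 0.749733
r_corrected = 0.6802

0.6802


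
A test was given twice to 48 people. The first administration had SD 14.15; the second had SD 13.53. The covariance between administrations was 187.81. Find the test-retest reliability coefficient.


r = cov(X,Y) / (SD_X * SD_Y)
r = 187.81 / (14.15 * 13.53)
r = 187.81 / 191.4495
r = 0.981

0.981


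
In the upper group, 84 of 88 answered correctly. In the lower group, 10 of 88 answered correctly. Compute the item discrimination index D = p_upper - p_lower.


p_upper = 84/88 = 0.9545
p_lower = 10/88 = 0.1136
D = 0.9545 - 0.1136 = 0.8409

0.8409


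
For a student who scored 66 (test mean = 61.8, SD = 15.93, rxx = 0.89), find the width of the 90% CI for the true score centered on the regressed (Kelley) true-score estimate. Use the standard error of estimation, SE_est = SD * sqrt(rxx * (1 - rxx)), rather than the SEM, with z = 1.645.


True score estimate = 0.89*66 + 0.11*61.8 = 65.538
SE_est = SD * sqrt(rxx * (1 - rxx)) = 15.93 * sqrt(0.89 * 0.11) = 15.93 * sqrt(0.0979) = 4.984334
CI = T_est +/- z * SE_est, so width = 2 * z * SE_est = 2 * 1.645 * 4.984334
Width = 16.3985

16.3985


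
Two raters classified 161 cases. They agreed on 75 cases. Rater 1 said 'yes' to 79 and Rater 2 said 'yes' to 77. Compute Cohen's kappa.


P_o = 75/161 = 0.465839
P_e = (79*77 + 82*84) / 25921 = 0.500405
kappa = (P_o - P_e) / (1 - P_e)
kappa = (0.465839 - 0.500405) / (1 - 0.500405)
kappa = -0.0692

-0.0692


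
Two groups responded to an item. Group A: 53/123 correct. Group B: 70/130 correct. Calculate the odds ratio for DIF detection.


Odds_A = 53/70 = 0.7571
Odds_B = 70/60 = 1.1667
OR = Odds_A / Odds_B = 0.7571 / 1.1667
Exactly, OR = (53 * 60) / (70 * 70) = 3180 / 4900
OR = 0.649

0.649


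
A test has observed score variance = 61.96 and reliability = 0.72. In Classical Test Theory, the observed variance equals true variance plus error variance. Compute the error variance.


var_true = rxx * var_obs = 0.72 * 61.96 = 44.6112
var_error = var_obs - var_true
var_error = 61.96 - 44.6112
var_error = 17.3488

17.3488


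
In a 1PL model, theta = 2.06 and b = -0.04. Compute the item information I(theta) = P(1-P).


P = 1/(1+exp(-(2.06--0.04))) = 0.8909
I = P*(1-P) = 0.8909 * 0.1091
I = 0.0972

0.0972


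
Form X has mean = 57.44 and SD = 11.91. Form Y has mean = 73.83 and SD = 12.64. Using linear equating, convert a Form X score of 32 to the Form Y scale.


slope = SD_Y / SD_X = 12.64 / 11.91 ~ 1.0613
intercept = mean_Y - slope * mean_X = 73.83 - (12.64 / 11.91) * 57.44 ~ 12.8693
Y = slope * X + intercept. To avoid rounding drift from the rounded slope/intercept, evaluate the equivalent form Y = mean_Y + SD_Y * (X - mean_X) / SD_X at full precision:
Y = 73.83 + 12.64 * (32 - 57.44) / 11.91
Y = 73.83 - 12.64 * 25.44 / 11.91
Y = 73.83 - 321.5616 / 11.91
Y = 73.83 - 26.9993
Y = 46.8307

46.8307


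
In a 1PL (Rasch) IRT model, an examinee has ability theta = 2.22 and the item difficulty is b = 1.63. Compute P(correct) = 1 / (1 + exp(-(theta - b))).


theta - b = 2.22 - 1.63 = 0.59
exp(-(theta - b)) = exp(-0.59) = 0.5543
P = 1 / (1 + 0.5543)
P = 0.6434

0.6434


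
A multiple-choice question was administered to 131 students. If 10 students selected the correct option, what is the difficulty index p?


Item difficulty p = number correct / total examinees
p = 10 / 131
p = 0.0763

0.0763


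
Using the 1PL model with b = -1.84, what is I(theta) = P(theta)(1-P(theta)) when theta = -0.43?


P = 1/(1+exp(-(-0.43--1.84))) = 0.8038
I = P*(1-P) = 0.8038 * 0.1962
I = 0.1577

0.1577


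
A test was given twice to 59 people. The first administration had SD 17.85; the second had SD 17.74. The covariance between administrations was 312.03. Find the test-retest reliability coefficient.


r = cov(X,Y) / (SD_X * SD_Y)
r = 312.03 / (17.85 * 17.74)
r = 312.03 / 316.659
r = 0.9854

0.9854


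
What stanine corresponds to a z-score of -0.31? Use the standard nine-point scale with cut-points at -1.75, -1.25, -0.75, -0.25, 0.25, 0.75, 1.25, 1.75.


Stanine boundaries: [-1.75, -1.25, -0.75, -0.25, 0.25, 0.75, 1.25, 1.75]
z = -0.31
Check each boundary:
  z >= -1.75 -> could be stanine 2
  z >= -1.25 -> could be stanine 3
  z >= -0.75 -> could be stanine 4
  z < -0.25
  z < 0.25
  z < 0.75
  z < 1.25
  z < 1.75
Highest qualifying boundary gives stanine = 4

4


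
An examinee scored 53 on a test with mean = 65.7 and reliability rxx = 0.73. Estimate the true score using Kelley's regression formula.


T_est = rxx * X + (1 - rxx) * mean
T_est = 0.73 * 53 + 0.27 * 65.7
T_est = 38.69 + 17.739
T_est = 56.429

56.429


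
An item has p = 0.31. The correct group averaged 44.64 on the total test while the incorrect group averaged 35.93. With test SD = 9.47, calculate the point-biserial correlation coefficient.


q = 1 - p = 0.69
rpb = ((M1 - M0) / SD) * sqrt(p * q)
rpb = ((44.64 - 35.93) / 9.47) * sqrt(0.31 * 0.69)
rpb = 0.4254

0.4254


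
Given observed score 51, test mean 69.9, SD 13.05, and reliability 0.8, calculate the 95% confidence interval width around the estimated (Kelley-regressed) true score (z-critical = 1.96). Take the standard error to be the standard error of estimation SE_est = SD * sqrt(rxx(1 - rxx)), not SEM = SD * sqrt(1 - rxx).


True score estimate = 0.8*51 + 0.2*69.9 = 54.78
SE_est = SD * sqrt(rxx * (1 - rxx)) = 13.05 * sqrt(0.8 * 0.2) = 13.05 * sqrt(0.16) = 5.22
CI = T_est +/- z * SE_est, so width = 2 * z * SE_est = 2 * 1.96 * 5.22
Width = 20.4624

20.4624


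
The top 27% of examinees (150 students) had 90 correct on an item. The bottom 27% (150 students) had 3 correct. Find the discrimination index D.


p_upper = 90/150 = 0.6
p_lower = 3/150 = 0.02
D = 0.6 - 0.02 = 0.58

0.58


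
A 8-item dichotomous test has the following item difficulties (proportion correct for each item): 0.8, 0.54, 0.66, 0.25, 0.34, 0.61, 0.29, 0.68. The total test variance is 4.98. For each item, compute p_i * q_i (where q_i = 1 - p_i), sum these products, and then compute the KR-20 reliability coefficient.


For each item, compute p_i * q_i:
  Item 1: 0.8 * 0.2 = 0.16
  Item 2: 0.54 * 0.46 = 0.2484
  Item 3: 0.66 * 0.34 = 0.2244
  Item 4: 0.25 * 0.75 = 0.1875
  Item 5: 0.34 * 0.66 = 0.2244
  Item 6: 0.61 * 0.39 = 0.2379
  Item 7: 0.29 * 0.71 = 0.2059
  Item 8: 0.68 * 0.32 = 0.2176
Sum(p_i * q_i) = 0.16 + 0.2484 + 0.2244 + 0.1875 + 0.2244 + 0.2379 + 0.2059 + 0.2176 = 1.7061
KR-20 = (k/(k-1)) * (1 - Sum(p_i*q_i) / Var_total)
= (8/7) * (1 - 1.7061/4.98)
= 1.1429 * 0.6574
KR-20 = 0.7513

0.7513


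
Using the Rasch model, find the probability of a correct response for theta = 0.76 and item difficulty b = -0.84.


theta - b = 0.76 - -0.84 = 1.6
exp(-(theta - b)) = exp(-1.6) = 0.2019
P = 1 / (1 + 0.2019)
P = 0.832

0.832


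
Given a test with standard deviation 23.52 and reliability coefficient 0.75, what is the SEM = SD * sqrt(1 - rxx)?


SEM = SD * sqrt(1 - rxx)
SEM = 23.52 * sqrt(1 - 0.75)
SEM = 23.52 * sqrt(0.25) = 23.52 * 0.5
SEM = 11.76

11.76


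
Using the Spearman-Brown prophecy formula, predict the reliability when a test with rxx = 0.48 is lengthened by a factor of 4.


r_new = (n * rxx) / (1 + (n-1) * rxx)
r_new = (4 * 0.48) / (1 + 3 * 0.48)
r_new = 1.92 / 2.44
r_new = 0.7869

0.7869


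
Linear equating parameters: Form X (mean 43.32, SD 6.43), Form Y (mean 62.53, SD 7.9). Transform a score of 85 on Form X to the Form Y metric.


slope = SD_Y / SD_X = 7.9 / 6.43 ~ 1.2286
intercept = mean_Y - slope * mean_X = 62.53 - (7.9 / 6.43) * 43.32 ~ 9.3064
Y = slope * X + intercept. To avoid rounding drift from the rounded slope/intercept, evaluate the equivalent form Y = mean_Y + SD_Y * (X - mean_X) / SD_X at full precision:
Y = 62.53 + 7.9 * (85 - 43.32) / 6.43
Y = 62.53 + 7.9 * 41.68 / 6.43
Y = 62.53 + 329.272 / 6.43
Y = 62.53 + 51.2087
Y = 113.7387

113.7387


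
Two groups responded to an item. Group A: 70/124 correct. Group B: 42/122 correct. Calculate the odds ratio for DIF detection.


Odds_A = 70/54 = 1.2963
Odds_B = 42/80 = 0.525
OR = Odds_A / Odds_B = 1.2963 / 0.525
Exactly, OR = (70 * 80) / (54 * 42) = 5600 / 2268
OR = 2.4691

2.4691


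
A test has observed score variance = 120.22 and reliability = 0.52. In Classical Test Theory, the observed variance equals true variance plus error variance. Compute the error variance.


var_true = rxx * var_obs = 0.52 * 120.22 = 62.5144
var_error = var_obs - var_true
var_error = 120.22 - 62.5144
var_error = 57.7056

57.7056


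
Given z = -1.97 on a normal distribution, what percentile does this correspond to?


CDF(z) = 0.5 * (1 + erf(z/sqrt(2)))
erf(-1.393) = -0.9512
CDF = 0.0244
Percentile rank = 0.0244 * 100 = 2.44

2.44


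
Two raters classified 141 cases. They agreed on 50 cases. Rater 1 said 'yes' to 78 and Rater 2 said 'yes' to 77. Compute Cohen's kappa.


P_o = 50/141 = 0.35461
P_e = (78*77 + 63*64) / 19881 = 0.504904
kappa = (P_o - P_e) / (1 - P_e)
kappa = (0.35461 - 0.504904) / (1 - 0.504904)
kappa = -0.3036

-0.3036


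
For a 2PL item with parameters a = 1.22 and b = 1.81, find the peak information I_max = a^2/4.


For 2PL, max info at theta = b = 1.81
I_max = a^2 / 4 = 1.22^2 / 4
= 1.4884 / 4
I_max = 0.3721

0.3721


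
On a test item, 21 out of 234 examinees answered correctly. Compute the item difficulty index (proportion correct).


Item difficulty p = number correct / total examinees
p = 21 / 234
p = 0.0897

0.0897


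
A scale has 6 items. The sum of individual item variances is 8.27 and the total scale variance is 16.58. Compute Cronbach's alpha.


alpha = (k/(k-1)) * (1 - sum(si^2)/s_total^2)
= (6/5) * (1 - 8.27/16.58)
alpha = 0.6014

0.6014


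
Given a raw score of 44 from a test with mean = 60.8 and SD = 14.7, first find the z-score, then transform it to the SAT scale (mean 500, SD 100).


z = (X - mean) / SD = (44 - 60.8) / 14.7
z = -16.8 / 14.7
z = -1.1429
SAT-scale = SAT = 500 + 100z
Carry z at full precision (z = -16.8 / 14.7) into the conversion:
SAT-scale = 500 + 100 * (-16.8 / 14.7) = 500 + -1680 / 14.7
SAT-scale = 500 + -114.2857
SAT-scale = 385.7143

385.7143


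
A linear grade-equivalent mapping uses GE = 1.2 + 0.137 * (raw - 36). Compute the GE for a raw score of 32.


raw - median = 32 - 36 = -4
slope * diff = 0.137 * -4 = -0.548
GE = 1.2 + -0.548
GE = 0.652

0.652


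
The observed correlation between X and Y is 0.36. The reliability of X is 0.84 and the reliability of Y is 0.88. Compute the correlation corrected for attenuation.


r_corrected = rxy / sqrt(rxx * ryy)
= 0.36 / sqrt(0.84 * 0.88)
= 0.36 / sqrt(0.7392)
= 0.36 / 0.859767
r_corrected = 0.4187

0.4187


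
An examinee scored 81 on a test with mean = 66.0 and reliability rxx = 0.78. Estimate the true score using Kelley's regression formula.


T_est = rxx * X + (1 - rxx) * mean
T_est = 0.78 * 81 + 0.22 * 66.0
T_est = 63.18 + 14.52
T_est = 77.7

77.7


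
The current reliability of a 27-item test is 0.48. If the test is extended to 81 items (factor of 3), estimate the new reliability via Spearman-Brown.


r_new = (n * rxx) / (1 + (n-1) * rxx)
r_new = (3 * 0.48) / (1 + 2 * 0.48)
r_new = 1.44 / 1.96
r_new = 0.7347

0.7347


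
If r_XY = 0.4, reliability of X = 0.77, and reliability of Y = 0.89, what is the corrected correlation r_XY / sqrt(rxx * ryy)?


r_corrected = rxy / sqrt(rxx * ryy)
= 0.4 / sqrt(0.77 * 0.89)
= 0.4 / sqrt(0.6853)
= 0.4 / 0.827828
r_corrected = 0.4832

0.4832


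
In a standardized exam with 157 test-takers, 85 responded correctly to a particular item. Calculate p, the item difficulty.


Item difficulty p = number correct / total examinees
p = 85 / 157
p = 0.5414

0.5414


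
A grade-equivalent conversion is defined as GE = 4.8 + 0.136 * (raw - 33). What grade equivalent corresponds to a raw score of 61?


raw - median = 61 - 33 = 28
slope * diff = 0.136 * 28 = 3.808
GE = 4.8 + 3.808
GE = 8.608

8.608


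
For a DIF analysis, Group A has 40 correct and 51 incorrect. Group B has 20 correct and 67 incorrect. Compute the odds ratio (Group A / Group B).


Odds_A = 40/51 = 0.7843
Odds_B = 20/67 = 0.2985
OR = Odds_A / Odds_B = 0.7843 / 0.2985
Exactly, OR = (40 * 67) / (51 * 20) = 2680 / 1020
OR = 2.6275

2.6275


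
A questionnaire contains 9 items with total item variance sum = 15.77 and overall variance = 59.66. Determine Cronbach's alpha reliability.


alpha = (k/(k-1)) * (1 - sum(si^2)/s_total^2)
= (9/8) * (1 - 15.77/59.66)
alpha = 0.8276

0.8276


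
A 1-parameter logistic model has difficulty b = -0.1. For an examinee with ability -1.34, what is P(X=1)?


theta - b = -1.34 - -0.1 = -1.24
exp(-(theta - b)) = exp(1.24) = 3.4556
P = 1 / (1 + 3.4556)
P = 0.2244

0.2244


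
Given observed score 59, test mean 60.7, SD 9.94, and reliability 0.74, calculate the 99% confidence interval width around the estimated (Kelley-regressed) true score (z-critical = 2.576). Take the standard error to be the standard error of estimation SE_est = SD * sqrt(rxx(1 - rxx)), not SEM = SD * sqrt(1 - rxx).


True score estimate = 0.74*59 + 0.26*60.7 = 59.442
SE_est = SD * sqrt(rxx * (1 - rxx)) = 9.94 * sqrt(0.74 * 0.26) = 9.94 * sqrt(0.1924) = 4.360024
CI = T_est +/- z * SE_est, so width = 2 * z * SE_est = 2 * 2.576 * 4.360024
Width = 22.4628

22.4628


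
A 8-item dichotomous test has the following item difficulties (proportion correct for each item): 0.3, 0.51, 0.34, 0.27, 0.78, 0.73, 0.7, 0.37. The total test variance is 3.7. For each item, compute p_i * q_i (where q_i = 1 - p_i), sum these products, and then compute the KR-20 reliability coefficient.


For each item, compute p_i * q_i:
  Item 1: 0.3 * 0.7 = 0.21
  Item 2: 0.51 * 0.49 = 0.2499
  Item 3: 0.34 * 0.66 = 0.2244
  Item 4: 0.27 * 0.73 = 0.1971
  Item 5: 0.78 * 0.22 = 0.1716
  Item 6: 0.73 * 0.27 = 0.1971
  Item 7: 0.7 * 0.3 = 0.21
  Item 8: 0.37 * 0.63 = 0.2331
Sum(p_i * q_i) = 0.21 + 0.2499 + 0.2244 + 0.1971 + 0.1716 + 0.1971 + 0.21 + 0.2331 = 1.6932
KR-20 = (k/(k-1)) * (1 - Sum(p_i*q_i) / Var_total)
= (8/7) * (1 - 1.6932/3.7)
= 1.1429 * 0.5424
KR-20 = 0.6199

0.6199


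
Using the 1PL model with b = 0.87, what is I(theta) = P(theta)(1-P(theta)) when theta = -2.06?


P = 1/(1+exp(-(-2.06-0.87))) = 0.0507
I = P*(1-P) = 0.0507 * 0.9493
I = 0.0481

0.0481


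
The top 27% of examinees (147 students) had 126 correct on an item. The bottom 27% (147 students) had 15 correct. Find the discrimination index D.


p_upper = 126/147 = 0.8571
p_lower = 15/147 = 0.102
D = 0.8571 - 0.102 = 0.7551

0.7551


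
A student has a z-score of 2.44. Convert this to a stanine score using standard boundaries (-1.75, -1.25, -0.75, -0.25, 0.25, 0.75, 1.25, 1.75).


Stanine boundaries: [-1.75, -1.25, -0.75, -0.25, 0.25, 0.75, 1.25, 1.75]
z = 2.44
Check each boundary:
  z >= -1.75 -> could be stanine 2
  z >= -1.25 -> could be stanine 3
  z >= -0.75 -> could be stanine 4
  z >= -0.25 -> could be stanine 5
  z >= 0.25 -> could be stanine 6
  z >= 0.75 -> could be stanine 7
  z >= 1.25 -> could be stanine 8
  z >= 1.75 -> could be stanine 9
Highest qualifying boundary gives stanine = 9

9


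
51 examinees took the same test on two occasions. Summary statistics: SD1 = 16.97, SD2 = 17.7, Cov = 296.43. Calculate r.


r = cov(X,Y) / (SD_X * SD_Y)
r = 296.43 / (16.97 * 17.7)
r = 296.43 / 300.369
r = 0.9869

0.9869


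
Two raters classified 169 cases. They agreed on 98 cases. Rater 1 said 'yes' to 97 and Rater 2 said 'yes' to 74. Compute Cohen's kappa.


P_o = 98/169 = 0.579882
P_e = (97*74 + 72*95) / 28561 = 0.490809
kappa = (P_o - P_e) / (1 - P_e)
kappa = (0.579882 - 0.490809) / (1 - 0.490809)
kappa = 0.1749

0.1749


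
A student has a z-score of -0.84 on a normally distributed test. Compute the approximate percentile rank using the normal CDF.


CDF(z) = 0.5 * (1 + erf(z/sqrt(2)))
erf(-0.594) = -0.5991
CDF = 0.2005
Percentile rank = 0.2005 * 100 = 20.05

20.05


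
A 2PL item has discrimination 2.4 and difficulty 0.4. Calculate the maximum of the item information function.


For 2PL, max info at theta = b = 0.4
I_max = a^2 / 4 = 2.4^2 / 4
= 5.76 / 4
I_max = 1.44

1.44


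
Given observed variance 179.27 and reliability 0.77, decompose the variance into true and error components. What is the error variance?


var_true = rxx * var_obs = 0.77 * 179.27 = 138.0379
var_error = var_obs - var_true
var_error = 179.27 - 138.0379
var_error = 41.2321

41.2321


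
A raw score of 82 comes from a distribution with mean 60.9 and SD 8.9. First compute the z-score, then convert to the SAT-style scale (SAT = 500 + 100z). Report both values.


z = (X - mean) / SD = (82 - 60.9) / 8.9
z = 21.1 / 8.9
z = 2.3708
SAT-scale = SAT = 500 + 100z
Carry z at full precision (z = 21.1 / 8.9) into the conversion:
SAT-scale = 500 + 100 * (21.1 / 8.9) = 500 + 2110 / 8.9
SAT-scale = 500 + 237.0787
SAT-scale = 737.0787

737.0787


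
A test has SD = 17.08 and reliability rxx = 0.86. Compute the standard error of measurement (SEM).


SEM = SD * sqrt(1 - rxx)
SEM = 17.08 * sqrt(1 - 0.86)
SEM = 17.08 * sqrt(0.14) = 17.08 * 0.374166
SEM = 6.3908

6.3908


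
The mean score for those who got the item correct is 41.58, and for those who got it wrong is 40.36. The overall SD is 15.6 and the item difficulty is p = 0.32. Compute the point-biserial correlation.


q = 1 - p = 0.68
rpb = ((M1 - M0) / SD) * sqrt(p * q)
rpb = ((41.58 - 40.36) / 15.6) * sqrt(0.32 * 0.68)
rpb = 0.0365

0.0365


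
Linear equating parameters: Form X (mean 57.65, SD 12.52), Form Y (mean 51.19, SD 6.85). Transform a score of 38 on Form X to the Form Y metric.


slope = SD_Y / SD_X = 6.85 / 12.52 ~ 0.5471
intercept = mean_Y - slope * mean_X = 51.19 - (6.85 / 12.52) * 57.65 ~ 19.6483
Y = slope * X + intercept. To avoid rounding drift from the rounded slope/intercept, evaluate the equivalent form Y = mean_Y + SD_Y * (X - mean_X) / SD_X at full precision:
Y = 51.19 + 6.85 * (38 - 57.65) / 12.52
Y = 51.19 - 6.85 * 19.65 / 12.52
Y = 51.19 - 134.6025 / 12.52
Y = 51.19 - 10.751
Y = 40.439

40.439


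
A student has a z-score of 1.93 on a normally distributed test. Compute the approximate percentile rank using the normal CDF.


CDF(z) = 0.5 * (1 + erf(z/sqrt(2)))
erf(1.3647) = 0.9464
CDF = 0.9732
Percentile rank = 0.9732 * 100 = 97.32

97.32


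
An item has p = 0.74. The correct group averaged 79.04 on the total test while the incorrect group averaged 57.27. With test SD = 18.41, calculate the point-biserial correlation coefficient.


q = 1 - p = 0.26
rpb = ((M1 - M0) / SD) * sqrt(p * q)
rpb = ((79.04 - 57.27) / 18.41) * sqrt(0.74 * 0.26)
rpb = 0.5187

0.5187


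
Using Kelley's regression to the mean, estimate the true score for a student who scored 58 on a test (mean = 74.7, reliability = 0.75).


T_est = rxx * X + (1 - rxx) * mean
T_est = 0.75 * 58 + 0.25 * 74.7
T_est = 43.5 + 18.675
T_est = 62.175

62.175


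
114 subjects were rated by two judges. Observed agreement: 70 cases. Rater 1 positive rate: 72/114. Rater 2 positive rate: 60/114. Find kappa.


P_o = 70/114 = 0.614035
P_e = (72*60 + 42*54) / 12996 = 0.506925
kappa = (P_o - P_e) / (1 - P_e)
kappa = (0.614035 - 0.506925) / (1 - 0.506925)
kappa = 0.2172

0.2172


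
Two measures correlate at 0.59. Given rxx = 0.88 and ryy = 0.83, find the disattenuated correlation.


r_corrected = rxy / sqrt(rxx * ryy)
= 0.59 / sqrt(0.88 * 0.83)
= 0.59 / sqrt(0.7304)
= 0.59 / 0.854634
r_corrected = 0.6904

0.6904


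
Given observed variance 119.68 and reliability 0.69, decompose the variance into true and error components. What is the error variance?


var_true = rxx * var_obs = 0.69 * 119.68 = 82.5792
var_error = var_obs - var_true
var_error = 119.68 - 82.5792
var_error = 37.1008

37.1008


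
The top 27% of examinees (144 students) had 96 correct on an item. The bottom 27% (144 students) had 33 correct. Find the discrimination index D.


p_upper = 96/144 = 0.6667
p_lower = 33/144 = 0.2292
D = 0.6667 - 0.2292 = 0.4375

0.4375


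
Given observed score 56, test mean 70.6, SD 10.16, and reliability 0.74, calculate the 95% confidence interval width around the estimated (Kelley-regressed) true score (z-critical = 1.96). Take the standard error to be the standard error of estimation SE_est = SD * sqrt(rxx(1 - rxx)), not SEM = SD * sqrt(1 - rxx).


True score estimate = 0.74*56 + 0.26*70.6 = 59.796
SE_est = SD * sqrt(rxx * (1 - rxx)) = 10.16 * sqrt(0.74 * 0.26) = 10.16 * sqrt(0.1924) = 4.456524
CI = T_est +/- z * SE_est, so width = 2 * z * SE_est = 2 * 1.96 * 4.456524
Width = 17.4696

17.4696


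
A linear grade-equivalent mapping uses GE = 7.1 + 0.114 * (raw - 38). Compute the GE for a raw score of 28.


raw - median = 28 - 38 = -10
slope * diff = 0.114 * -10 = -1.14
GE = 7.1 + -1.14
GE = 5.96

5.96


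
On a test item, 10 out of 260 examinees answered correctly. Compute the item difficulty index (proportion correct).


Item difficulty p = number correct / total examinees
p = 10 / 260
p = 0.0385

0.0385


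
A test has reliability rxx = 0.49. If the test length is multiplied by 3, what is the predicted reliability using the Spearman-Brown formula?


r_new = (n * rxx) / (1 + (n-1) * rxx)
r_new = (3 * 0.49) / (1 + 2 * 0.49)
r_new = 1.47 / 1.98
r_new = 0.7424

0.7424


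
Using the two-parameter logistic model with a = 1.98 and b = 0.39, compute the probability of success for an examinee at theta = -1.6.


a*(theta - b) = 1.98 * (-1.6 - 0.39) = -3.9402
exp(--3.9402) = 51.4289
P = 1 / (1 + 51.4289)
P = 0.0191

0.0191


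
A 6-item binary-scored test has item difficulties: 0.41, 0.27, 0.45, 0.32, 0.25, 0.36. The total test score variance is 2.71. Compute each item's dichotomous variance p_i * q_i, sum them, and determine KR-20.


For each item, compute p_i * q_i:
  Item 1: 0.41 * 0.59 = 0.2419
  Item 2: 0.27 * 0.73 = 0.1971
  Item 3: 0.45 * 0.55 = 0.2475
  Item 4: 0.32 * 0.68 = 0.2176
  Item 5: 0.25 * 0.75 = 0.1875
  Item 6: 0.36 * 0.64 = 0.2304
Sum(p_i * q_i) = 0.2419 + 0.1971 + 0.2475 + 0.2176 + 0.1875 + 0.2304 = 1.322
KR-20 = (k/(k-1)) * (1 - Sum(p_i*q_i) / Var_total)
= (6/5) * (1 - 1.322/2.71)
= 1.2 * 0.5122
KR-20 = 0.6146

0.6146


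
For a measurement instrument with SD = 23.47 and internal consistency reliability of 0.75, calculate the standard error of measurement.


SEM = SD * sqrt(1 - rxx)
SEM = 23.47 * sqrt(1 - 0.75)
SEM = 23.47 * sqrt(0.25) = 23.47 * 0.5
SEM = 11.735

11.735


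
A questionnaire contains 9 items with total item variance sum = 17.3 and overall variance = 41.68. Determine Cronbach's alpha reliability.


alpha = (k/(k-1)) * (1 - sum(si^2)/s_total^2)
= (9/8) * (1 - 17.3/41.68)
alpha = 0.658

0.658


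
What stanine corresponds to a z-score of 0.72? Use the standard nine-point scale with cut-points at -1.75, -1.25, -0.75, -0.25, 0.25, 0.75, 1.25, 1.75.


Stanine boundaries: [-1.75, -1.25, -0.75, -0.25, 0.25, 0.75, 1.25, 1.75]
z = 0.72
Check each boundary:
  z >= -1.75 -> could be stanine 2
  z >= -1.25 -> could be stanine 3
  z >= -0.75 -> could be stanine 4
  z >= -0.25 -> could be stanine 5
  z >= 0.25 -> could be stanine 6
  z < 0.75
  z < 1.25
  z < 1.75
Highest qualifying boundary gives stanine = 6

6


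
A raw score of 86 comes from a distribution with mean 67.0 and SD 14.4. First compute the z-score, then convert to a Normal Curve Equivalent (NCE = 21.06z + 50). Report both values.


z = (X - mean) / SD = (86 - 67.0) / 14.4
z = 19.0 / 14.4
z = 1.3194
NCE = NCE = 21.06z + 50
Carry z at full precision (z = 19.0 / 14.4) into the conversion:
NCE = 21.06 * (19.0 / 14.4) + 50 = 400.14 / 14.4 + 50
NCE = 27.7875 + 50
NCE = 77.7875

77.7875


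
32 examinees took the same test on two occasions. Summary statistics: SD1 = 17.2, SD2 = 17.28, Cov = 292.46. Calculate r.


r = cov(X,Y) / (SD_X * SD_Y)
r = 292.46 / (17.2 * 17.28)
r = 292.46 / 297.216
r = 0.984

0.984


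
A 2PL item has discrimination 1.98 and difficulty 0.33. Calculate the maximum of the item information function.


For 2PL, max info at theta = b = 0.33
I_max = a^2 / 4 = 1.98^2 / 4
= 3.9204 / 4
I_max = 0.9801

0.9801


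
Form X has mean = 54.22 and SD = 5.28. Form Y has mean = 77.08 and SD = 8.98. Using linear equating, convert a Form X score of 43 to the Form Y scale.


slope = SD_Y / SD_X = 8.98 / 5.28 ~ 1.7008
intercept = mean_Y - slope * mean_X = 77.08 - (8.98 / 5.28) * 54.22 ~ -15.1351
Y = slope * X + intercept. To avoid rounding drift from the rounded slope/intercept, evaluate the equivalent form Y = mean_Y + SD_Y * (X - mean_X) / SD_X at full precision:
Y = 77.08 + 8.98 * (43 - 54.22) / 5.28
Y = 77.08 - 8.98 * 11.22 / 5.28
Y = 77.08 - 100.7556 / 5.28
Y = 77.08 - 19.0825
Y = 57.9975

57.9975


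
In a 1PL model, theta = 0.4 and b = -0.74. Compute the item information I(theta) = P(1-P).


P = 1/(1+exp(-(0.4--0.74))) = 0.7577
I = P*(1-P) = 0.7577 * 0.2423
I = 0.1836

0.1836


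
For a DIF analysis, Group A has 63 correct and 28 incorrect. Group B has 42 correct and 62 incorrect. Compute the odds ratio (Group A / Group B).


Odds_A = 63/28 = 2.25
Odds_B = 42/62 = 0.6774
OR = Odds_A / Odds_B = 2.25 / 0.6774
Exactly, OR = (63 * 62) / (28 * 42) = 3906 / 1176
OR = 3.3214

3.3214


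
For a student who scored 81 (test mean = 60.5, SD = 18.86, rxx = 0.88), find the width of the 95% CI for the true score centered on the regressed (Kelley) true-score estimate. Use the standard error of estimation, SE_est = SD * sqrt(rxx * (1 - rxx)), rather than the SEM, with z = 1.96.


True score estimate = 0.88*81 + 0.12*60.5 = 78.54
SE_est = SD * sqrt(rxx * (1 - rxx)) = 18.86 * sqrt(0.88 * 0.12) = 18.86 * sqrt(0.1056) = 6.128775
CI = T_est +/- z * SE_est, so width = 2 * z * SE_est = 2 * 1.96 * 6.128775
Width = 24.0248

24.0248


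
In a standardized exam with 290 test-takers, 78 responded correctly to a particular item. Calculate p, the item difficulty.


Item difficulty p = number correct / total examinees
p = 78 / 290
p = 0.269

0.269


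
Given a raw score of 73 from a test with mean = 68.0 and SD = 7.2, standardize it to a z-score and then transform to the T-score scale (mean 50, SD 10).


z = (X - mean) / SD = (73 - 68.0) / 7.2
z = 5.0 / 7.2
z = 0.6944
T-score = T = 50 + 10z
Carry z at full precision (z = 5.0 / 7.2) into the conversion:
T-score = 50 + 10 * (5.0 / 7.2) = 50 + 50 / 7.2
T-score = 50 + 6.9444
T-score = 56.9444

56.9444


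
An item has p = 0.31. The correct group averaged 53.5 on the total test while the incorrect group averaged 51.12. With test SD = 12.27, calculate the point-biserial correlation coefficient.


q = 1 - p = 0.69
rpb = ((M1 - M0) / SD) * sqrt(p * q)
rpb = ((53.5 - 51.12) / 12.27) * sqrt(0.31 * 0.69)
rpb = 0.0897

0.0897


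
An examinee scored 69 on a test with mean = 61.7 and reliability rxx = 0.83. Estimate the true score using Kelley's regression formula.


T_est = rxx * X + (1 - rxx) * mean
T_est = 0.83 * 69 + 0.17 * 61.7
T_est = 57.27 + 10.489
T_est = 67.759

67.759


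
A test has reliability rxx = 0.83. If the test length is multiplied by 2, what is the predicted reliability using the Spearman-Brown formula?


r_new = (n * rxx) / (1 + (n-1) * rxx)
r_new = (2 * 0.83) / (1 + 1 * 0.83)
r_new = 1.66 / 1.83
r_new = 0.9071

0.9071


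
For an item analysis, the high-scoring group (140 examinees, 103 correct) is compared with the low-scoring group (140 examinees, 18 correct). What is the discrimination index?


p_upper = 103/140 = 0.7357
p_lower = 18/140 = 0.1286
D = 0.7357 - 0.1286 = 0.6071

0.6071


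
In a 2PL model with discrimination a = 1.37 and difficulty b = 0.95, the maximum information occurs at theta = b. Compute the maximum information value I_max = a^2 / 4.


For 2PL, max info at theta = b = 0.95
I_max = a^2 / 4 = 1.37^2 / 4
= 1.8769 / 4
I_max = 0.4692

0.4692


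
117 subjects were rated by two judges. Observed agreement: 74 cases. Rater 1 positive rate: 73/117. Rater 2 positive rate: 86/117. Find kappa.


P_o = 74/117 = 0.632479
P_e = (73*86 + 44*31) / 13689 = 0.558258
kappa = (P_o - P_e) / (1 - P_e)
kappa = (0.632479 - 0.558258) / (1 - 0.558258)
kappa = 0.168

0.168


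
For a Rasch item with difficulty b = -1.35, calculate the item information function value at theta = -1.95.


P = 1/(1+exp(-(-1.95--1.35))) = 0.3543
I = P*(1-P) = 0.3543 * 0.6457
I = 0.2288

0.2288


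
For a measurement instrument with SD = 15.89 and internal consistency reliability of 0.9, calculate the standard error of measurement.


SEM = SD * sqrt(1 - rxx)
SEM = 15.89 * sqrt(1 - 0.9)
SEM = 15.89 * sqrt(0.1) = 15.89 * 0.316228
SEM = 5.0249

5.0249
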